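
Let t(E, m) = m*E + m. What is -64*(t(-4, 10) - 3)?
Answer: 2112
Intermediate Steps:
t(E, m) = m + E*m (t(E, m) = E*m + m = m + E*m)
-64*(t(-4, 10) - 3) = -64*(10*(1 - 4) - 3) = -64*(10*(-3) - 3) = -64*(-30 - 3) = -64*(-33) = 2112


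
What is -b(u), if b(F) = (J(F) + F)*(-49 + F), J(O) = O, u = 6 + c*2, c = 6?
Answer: 1116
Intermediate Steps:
u = 18 (u = 6 + 6*2 = 6 + 12 = 18)
b(F) = 2*F*(-49 + F) (b(F) = (F + F)*(-49 + F) = (2*F)*(-49 + F) = 2*F*(-49 + F))
-b(u) = -2*18*(-49 + 18) = -2*18*(-31) = -1*(-1116) = 1116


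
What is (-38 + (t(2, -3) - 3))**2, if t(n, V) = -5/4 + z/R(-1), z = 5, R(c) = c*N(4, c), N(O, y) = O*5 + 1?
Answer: 12737761/7056 ≈ 1805.2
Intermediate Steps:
N(O, y) = 1 + 5*O (N(O, y) = 5*O + 1 = 1 + 5*O)
R(c) = 21*c (R(c) = c*(1 + 5*4) = c*(1 + 20) = c*21 = 21*c)
t(n, V) = -125/84 (t(n, V) = -5/4 + 5/((21*(-1))) = -5*1/4 + 5/(-21) = -5/4 + 5*(-1/21) = -5/4 - 5/21 = -125/84)
(-38 + (t(2, -3) - 3))**2 = (-38 + (-125/84 - 3))**2 = (-38 - 377/84)**2 = (-3569/84)**2 = 12737761/7056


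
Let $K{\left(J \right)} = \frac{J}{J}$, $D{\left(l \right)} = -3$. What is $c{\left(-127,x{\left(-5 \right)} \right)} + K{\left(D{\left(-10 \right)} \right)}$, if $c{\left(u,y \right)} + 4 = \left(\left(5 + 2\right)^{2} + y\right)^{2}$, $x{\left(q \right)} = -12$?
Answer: $1366$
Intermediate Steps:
$K{\left(J \right)} = 1$
$c{\left(u,y \right)} = -4 + \left(49 + y\right)^{2}$ ($c{\left(u,y \right)} = -4 + \left(\left(5 + 2\right)^{2} + y\right)^{2} = -4 + \left(7^{2} + y\right)^{2} = -4 + \left(49 + y\right)^{2}$)
$c{\left(-127,x{\left(-5 \right)} \right)} + K{\left(D{\left(-10 \right)} \right)} = \left(-4 + \left(49 - 12\right)^{2}\right) + 1 = \left(-4 + 37^{2}\right) + 1 = \left(-4 + 1369\right) + 1 = 1365 + 1 = 1366$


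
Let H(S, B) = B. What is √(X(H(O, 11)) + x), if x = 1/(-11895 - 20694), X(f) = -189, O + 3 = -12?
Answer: I*√22302904962/10863 ≈ 13.748*I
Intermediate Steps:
O = -15 (O = -3 - 12 = -15)
x = -1/32589 (x = 1/(-32589) = -1/32589 ≈ -3.0685e-5)
√(X(H(O, 11)) + x) = √(-189 - 1/32589) = √(-6159322/32589) = I*√22302904962/10863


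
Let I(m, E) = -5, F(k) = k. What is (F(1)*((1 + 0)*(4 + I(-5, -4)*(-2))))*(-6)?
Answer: -84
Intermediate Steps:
(F(1)*((1 + 0)*(4 + I(-5, -4)*(-2))))*(-6) = (1*((1 + 0)*(4 - 5*(-2))))*(-6) = (1*(1*(4 + 10)))*(-6) = (1*(1*14))*(-6) = (1*14)*(-6) = 14*(-6) = -84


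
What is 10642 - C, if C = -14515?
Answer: 25157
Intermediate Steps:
10642 - C = 10642 - 1*(-14515) = 10642 + 14515 = 25157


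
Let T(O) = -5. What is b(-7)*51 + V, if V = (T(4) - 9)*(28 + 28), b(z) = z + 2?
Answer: -1039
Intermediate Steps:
b(z) = 2 + z
V = -784 (V = (-5 - 9)*(28 + 28) = -14*56 = -784)
b(-7)*51 + V = (2 - 7)*51 - 784 = -5*51 - 784 = -255 - 784 = -1039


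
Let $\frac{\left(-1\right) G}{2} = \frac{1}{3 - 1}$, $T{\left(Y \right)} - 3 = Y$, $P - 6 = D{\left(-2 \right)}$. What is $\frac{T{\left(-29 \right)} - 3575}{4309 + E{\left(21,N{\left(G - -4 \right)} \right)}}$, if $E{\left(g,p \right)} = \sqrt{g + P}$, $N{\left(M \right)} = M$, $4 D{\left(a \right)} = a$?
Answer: $- \frac{31033418}{37134909} + \frac{3601 \sqrt{106}}{37134909} \approx -0.8347$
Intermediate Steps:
$D{\left(a \right)} = \frac{a}{4}$
$P = \frac{11}{2}$ ($P = 6 + \frac{1}{4} \left(-2\right) = 6 - \frac{1}{2} = \frac{11}{2} \approx 5.5$)
$T{\left(Y \right)} = 3 + Y$
$G = -1$ ($G = - \frac{2}{3 - 1} = - \frac{2}{2} = \left(-2\right) \frac{1}{2} = -1$)
$E{\left(g,p \right)} = \sqrt{\frac{11}{2} + g}$ ($E{\left(g,p \right)} = \sqrt{g + \frac{11}{2}} = \sqrt{\frac{11}{2} + g}$)
$\frac{T{\left(-29 \right)} - 3575}{4309 + E{\left(21,N{\left(G - -4 \right)} \right)}} = \frac{\left(3 - 29\right) - 3575}{4309 + \frac{\sqrt{22 + 4 \cdot 21}}{2}} = \frac{-26 - 3575}{4309 + \frac{\sqrt{22 + 84}}{2}} = - \frac{3601}{4309 + \frac{\sqrt{106}}{2}}$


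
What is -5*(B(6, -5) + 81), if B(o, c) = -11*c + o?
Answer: -710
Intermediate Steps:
B(o, c) = o - 11*c
-5*(B(6, -5) + 81) = -5*((6 - 11*(-5)) + 81) = -5*((6 + 55) + 81) = -5*(61 + 81) = -5*142 = -710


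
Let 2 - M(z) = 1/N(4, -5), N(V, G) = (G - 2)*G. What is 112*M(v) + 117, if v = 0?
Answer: 1689/5 ≈ 337.80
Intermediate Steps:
N(V, G) = G*(-2 + G) (N(V, G) = (-2 + G)*G = G*(-2 + G))
M(z) = 69/35 (M(z) = 2 - 1/((-5*(-2 - 5))) = 2 - 1/((-5*(-7))) = 2 - 1/35 = 69/35)
112*M(v) + 117 = 112*(69/35) + 117 = 1104/5 + 117 = 1689/5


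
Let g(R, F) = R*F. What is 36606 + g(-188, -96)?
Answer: 54654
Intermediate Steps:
g(R, F) = F*R
36606 + g(-188, -96) = 36606 - 96*(-188) = 36606 + 18048 = 54654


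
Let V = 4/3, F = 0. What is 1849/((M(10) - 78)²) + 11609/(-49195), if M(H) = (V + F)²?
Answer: 1904736991/23150970220 ≈ 0.082275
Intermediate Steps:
V = 4/3 (V = 4*(⅓) = 4/3 ≈ 1.3333)
M(H) = 16/9 (M(H) = (4/3 + 0)² = (4/3)² = 16/9)
1849/((M(10) - 78)²) + 11609/(-49195) = 1849/((16/9 - 78)²) + 11609/(-49195) = 1849/((-686/9)²) + 11609*(-1/49195) = 1849/(470596/81) - 11609/49195 = 1849*(81/470596) - 11609/49195 = 149769/470596 - 11609/49195 = 1904736991/23150970220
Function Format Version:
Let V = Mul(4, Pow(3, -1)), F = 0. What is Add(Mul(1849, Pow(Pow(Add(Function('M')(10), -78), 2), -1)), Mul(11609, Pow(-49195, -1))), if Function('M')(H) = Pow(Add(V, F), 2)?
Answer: Rational(1904736991, 23150970220) ≈ 0.082275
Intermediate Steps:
V = Rational(4, 3) (V = Mul(4, Rational(1, 3)) = Rational(4, 3) ≈ 1.3333)
Function('M')(H) = Rational(16, 9) (Function('M')(H) = Pow(Add(Rational(4, 3), 0), 2) = Pow(Rational(4, 3), 2) = Rational(16, 9))
Add(Mul(1849, Pow(Pow(Add(Function('M')(10), -78), 2), -1)), Mul(11609, Pow(-49195, -1))) = Add(Mul(1849, Pow(Pow(Add(Rational(16, 9), -78), 2), -1)), Mul(11609, Pow(-49195, -1))) = Add(Mul(1849, Pow(Pow(Rational(-686, 9), 2), -1)), Mul(11609, Rational(-1, 49195))) = Add(Mul(1849, Pow(Rational(470596, 81), -1)), Rational(-11609, 49195)) = Add(Mul(1849, Rational(81, 470596)), Rational(-11609, 49195)) = Add(Rational(149769, 470596), Rational(-11609, 49195)) = Rational(1904736991, 23150970220)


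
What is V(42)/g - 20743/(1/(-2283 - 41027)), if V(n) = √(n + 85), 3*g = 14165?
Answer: 898379330 + 3*√127/14165 ≈ 8.9838e+8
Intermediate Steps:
g = 14165/3 (g = (⅓)*14165 = 14165/3 ≈ 4721.7)
V(n) = √(85 + n)
V(42)/g - 20743/(1/(-2283 - 41027)) = √(85 + 42)/(14165/3) - 20743/(1/(-2283 - 41027)) = √127*(3/14165) - 20743/(1/(-43310)) = 3*√127/14165 - 20743/(-1/43310) = 3*√127/14165 - 20743*(-43310) = 3*√127/14165 + 898379330 = 898379330 + 3*√127/14165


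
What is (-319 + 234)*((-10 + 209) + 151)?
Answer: -29750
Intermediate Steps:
(-319 + 234)*((-10 + 209) + 151) = -85*(199 + 151) = -85*350 = -29750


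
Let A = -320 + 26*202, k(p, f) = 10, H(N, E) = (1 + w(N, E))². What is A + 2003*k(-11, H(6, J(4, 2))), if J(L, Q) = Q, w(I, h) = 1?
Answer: 24962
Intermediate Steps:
H(N, E) = 4 (H(N, E) = (1 + 1)² = 2² = 4)
A = 4932 (A = -320 + 5252 = 4932)
A + 2003*k(-11, H(6, J(4, 2))) = 4932 + 2003*10 = 4932 + 20030 = 24962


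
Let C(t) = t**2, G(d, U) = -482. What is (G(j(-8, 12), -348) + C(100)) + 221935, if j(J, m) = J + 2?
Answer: 231453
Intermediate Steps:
j(J, m) = 2 + J
(G(j(-8, 12), -348) + C(100)) + 221935 = (-482 + 100**2) + 221935 = (-482 + 10000) + 221935 = 9518 + 221935 = 231453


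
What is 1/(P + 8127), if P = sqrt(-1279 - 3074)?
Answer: 2709/22017494 - I*sqrt(4353)/66052482 ≈ 0.00012304 - 9.9886e-7*I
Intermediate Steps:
P = I*sqrt(4353) (P = sqrt(-4353) = I*sqrt(4353) ≈ 65.977*I)
1/(P + 8127) = 1/(I*sqrt(4353) + 8127) = 1/(8127 + I*sqrt(4353))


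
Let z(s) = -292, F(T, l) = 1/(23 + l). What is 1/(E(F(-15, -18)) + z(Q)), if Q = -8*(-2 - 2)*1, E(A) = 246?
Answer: -1/46 ≈ -0.021739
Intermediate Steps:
Q = 32 (Q = -8*(-4)*1 = 32*1 = 32)
1/(E(F(-15, -18)) + z(Q)) = 1/(246 - 292) = 1/(-46) = -1/46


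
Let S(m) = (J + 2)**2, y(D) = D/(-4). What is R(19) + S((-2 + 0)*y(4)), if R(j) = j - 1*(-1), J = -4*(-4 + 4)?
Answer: 24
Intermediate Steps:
y(D) = -D/4 (y(D) = D*(-1/4) = -D/4)
J = 0 (J = -4*0 = 0)
R(j) = 1 + j (R(j) = j + 1 = 1 + j)
S(m) = 4 (S(m) = (0 + 2)**2 = 2**2 = 4)
R(19) + S((-2 + 0)*y(4)) = (1 + 19) + 4 = 20 + 4 = 24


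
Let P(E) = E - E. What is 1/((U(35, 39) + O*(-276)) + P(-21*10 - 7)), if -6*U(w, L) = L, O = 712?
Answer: -2/393037 ≈ -5.0886e-6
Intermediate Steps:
U(w, L) = -L/6
P(E) = 0
1/((U(35, 39) + O*(-276)) + P(-21*10 - 7)) = 1/((-⅙*39 + 712*(-276)) + 0) = 1/((-13/2 - 196512) + 0) = 1/(-393037/2 + 0) = 1/(-393037/2) = -2/393037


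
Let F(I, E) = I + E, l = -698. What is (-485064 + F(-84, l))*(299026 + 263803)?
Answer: -273448218334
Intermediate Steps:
F(I, E) = E + I
(-485064 + F(-84, l))*(299026 + 263803) = (-485064 + (-698 - 84))*(299026 + 263803) = (-485064 - 782)*562829 = -485846*562829 = -273448218334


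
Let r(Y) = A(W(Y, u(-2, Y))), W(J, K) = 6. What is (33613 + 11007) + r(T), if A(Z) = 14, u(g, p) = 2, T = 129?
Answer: 44634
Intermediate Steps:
r(Y) = 14
(33613 + 11007) + r(T) = (33613 + 11007) + 14 = 44620 + 14 = 44634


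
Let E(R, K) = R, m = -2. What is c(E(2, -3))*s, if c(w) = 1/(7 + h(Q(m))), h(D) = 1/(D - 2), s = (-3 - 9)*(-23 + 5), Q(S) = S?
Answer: 32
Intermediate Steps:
s = 216 (s = -12*(-18) = 216)
h(D) = 1/(-2 + D)
c(w) = 4/27 (c(w) = 1/(7 + 1/(-2 - 2)) = 1/(7 + 1/(-4)) = 1/(7 - 1/4) = 1/(27/4) = 4/27)
c(E(2, -3))*s = (4/27)*216 = 32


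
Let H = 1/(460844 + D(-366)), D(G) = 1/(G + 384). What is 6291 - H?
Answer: 52185059145/8295193 ≈ 6291.0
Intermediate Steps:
D(G) = 1/(384 + G)
H = 18/8295193 (H = 1/(460844 + 1/(384 - 366)) = 1/(460844 + 1/18) = 1/(8295193/18) = 18/8295193 ≈ 2.1699e-6)
6291 - H = 6291 - 1*18/8295193 = 6291 - 18/8295193 = 52185059145/8295193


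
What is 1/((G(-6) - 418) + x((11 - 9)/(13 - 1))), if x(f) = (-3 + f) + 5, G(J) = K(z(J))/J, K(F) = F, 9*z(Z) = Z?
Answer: -18/7483 ≈ -0.0024055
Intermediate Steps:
z(Z) = Z/9
G(J) = ⅑ (G(J) = (J/9)/J = ⅑)
x(f) = 2 + f
1/((G(-6) - 418) + x((11 - 9)/(13 - 1))) = 1/((⅑ - 418) + (2 + (11 - 9)/(13 - 1))) = 1/(-3761/9 + (2 + 2/12)) = 1/(-3761/9 + (2 + 2*(1/12))) = 1/(-3761/9 + (2 + ⅙)) = 1/(-3761/9 + 13/6) = 1/(-7483/18) = -18/7483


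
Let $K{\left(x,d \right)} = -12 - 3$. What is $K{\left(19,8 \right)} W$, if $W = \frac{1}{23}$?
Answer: $- \frac{15}{23} \approx -0.65217$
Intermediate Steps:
$K{\left(x,d \right)} = -15$ ($K{\left(x,d \right)} = -12 - 3 = -15$)
$W = \frac{1}{23} \approx 0.043478$
$K{\left(19,8 \right)} W = \left(-15\right) \frac{1}{23} = - \frac{15}{23}$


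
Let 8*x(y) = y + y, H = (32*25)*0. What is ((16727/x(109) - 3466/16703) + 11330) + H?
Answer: 21744890440/1820627 ≈ 11944.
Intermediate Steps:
H = 0 (H = 800*0 = 0)
x(y) = y/4 (x(y) = (y + y)/8 = (2*y)/8 = y/4)
((16727/x(109) - 3466/16703) + 11330) + H = ((16727/(((1/4)*109)) - 3466/16703) + 11330) + 0 = ((16727/(109/4) - 3466*1/16703) + 11330) + 0 = ((16727*(4/109) - 3466/16703) + 11330) + 0 = ((66908/109 - 3466/16703) + 11330) + 0 = (1117186530/1820627 + 11330) + 0 = 21744890440/1820627 + 0 = 21744890440/1820627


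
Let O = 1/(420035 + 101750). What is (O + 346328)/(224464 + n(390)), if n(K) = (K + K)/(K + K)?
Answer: 180708755481/117122470025 ≈ 1.5429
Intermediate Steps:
n(K) = 1 (n(K) = (2*K)/((2*K)) = (2*K)*(1/(2*K)) = 1)
O = 1/521785 ≈ 1.9165e-6
(O + 346328)/(224464 + n(390)) = (1/521785 + 346328)/(224464 + 1) = (180708755481/521785)/224465 = (180708755481/521785)*(1/224465) = 180708755481/117122470025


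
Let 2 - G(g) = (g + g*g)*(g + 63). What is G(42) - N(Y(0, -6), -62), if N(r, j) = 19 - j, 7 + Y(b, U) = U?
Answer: -189709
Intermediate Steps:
Y(b, U) = -7 + U
G(g) = 2 - (63 + g)*(g + g²) (G(g) = 2 - (g + g*g)*(g + 63) = 2 - (g + g²)*(63 + g) = 2 - (63 + g)*(g + g²))
G(42) - N(Y(0, -6), -62) = (2 - 1*42³ - 64*42² - 63*42) - (19 - 1*(-62)) = (2 - 1*74088 - 64*1764 - 2646) - (19 + 62) = (2 - 74088 - 112896 - 2646) - 1*81 = -189628 - 81 = -189709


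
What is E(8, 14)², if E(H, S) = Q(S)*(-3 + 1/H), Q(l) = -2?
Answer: 529/16 ≈ 33.063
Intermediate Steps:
E(H, S) = 6 - 2/H (E(H, S) = -2*(-3 + 1/H) = 6 - 2/H)
E(8, 14)² = (6 - 2/8)² = (6 - 2*⅛)² = (6 - ¼)² = (23/4)² = 529/16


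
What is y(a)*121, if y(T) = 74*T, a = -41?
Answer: -367114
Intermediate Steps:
y(a)*121 = (74*(-41))*121 = -3034*121 = -367114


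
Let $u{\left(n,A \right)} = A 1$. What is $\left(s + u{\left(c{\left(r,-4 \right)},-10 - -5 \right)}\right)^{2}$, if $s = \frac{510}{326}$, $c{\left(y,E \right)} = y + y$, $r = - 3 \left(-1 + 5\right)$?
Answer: $\frac{313600}{26569} \approx 11.803$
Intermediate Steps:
$r = -12$ ($r = \left(-3\right) 4 = -12$)
$c{\left(y,E \right)} = 2 y$
$u{\left(n,A \right)} = A$
$s = \frac{255}{163}$ ($s = 510 \cdot \frac{1}{326} = \frac{255}{163} \approx 1.5644$)
$\left(s + u{\left(c{\left(r,-4 \right)},-10 - -5 \right)}\right)^{2} = \left(\frac{255}{163} - 5\right)^{2} = \left(- \frac{560}{163}\right)^{2} = \frac{313600}{26569}$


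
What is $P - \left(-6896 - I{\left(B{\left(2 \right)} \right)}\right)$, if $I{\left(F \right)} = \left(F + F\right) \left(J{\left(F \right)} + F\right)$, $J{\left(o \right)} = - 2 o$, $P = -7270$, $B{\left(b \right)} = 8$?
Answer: $-502$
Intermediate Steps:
$I{\left(F \right)} = - 2 F^{2}$ ($I{\left(F \right)} = \left(F + F\right) \left(- 2 F + F\right) = 2 F \left(- F\right) = - 2 F^{2}$)
$P - \left(-6896 - I{\left(B{\left(2 \right)} \right)}\right) = -7270 - \left(-6896 - - 2 \cdot 8^{2}\right) = -7270 - \left(-6896 - \left(-2\right) 64\right) = -7270 - \left(-6896 - -128\right) = -7270 - \left(-6896 + 128\right) = -7270 - -6768 = -7270 + 6768 = -502$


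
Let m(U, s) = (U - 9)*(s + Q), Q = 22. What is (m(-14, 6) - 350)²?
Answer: 988036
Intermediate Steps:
m(U, s) = (-9 + U)*(22 + s) (m(U, s) = (U - 9)*(s + 22) = (-9 + U)*(22 + s))
(m(-14, 6) - 350)² = ((-198 - 9*6 + 22*(-14) - 14*6) - 350)² = ((-198 - 54 - 308 - 84) - 350)² = (-644 - 350)² = (-994)² = 988036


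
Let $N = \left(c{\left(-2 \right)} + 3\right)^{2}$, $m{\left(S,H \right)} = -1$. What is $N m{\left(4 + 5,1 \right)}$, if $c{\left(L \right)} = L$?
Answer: $-1$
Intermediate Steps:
$N = 1$ ($N = \left(-2 + 3\right)^{2} = 1^{2} = 1$)
$N m{\left(4 + 5,1 \right)} = 1 \left(-1\right) = -1$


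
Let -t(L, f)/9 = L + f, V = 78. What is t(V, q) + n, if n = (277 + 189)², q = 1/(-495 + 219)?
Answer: 19913771/92 ≈ 2.1645e+5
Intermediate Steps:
q = -1/276 (q = 1/(-276) = -1/276 ≈ -0.0036232)
t(L, f) = -9*L - 9*f (t(L, f) = -9*(L + f) = -9*L - 9*f)
n = 217156 (n = 466² = 217156)
t(V, q) + n = (-9*78 - 9*(-1/276)) + 217156 = (-702 + 3/92) + 217156 = -64581/92 + 217156 = 19913771/92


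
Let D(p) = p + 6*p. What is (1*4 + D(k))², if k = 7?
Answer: 2809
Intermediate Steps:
D(p) = 7*p
(1*4 + D(k))² = (1*4 + 7*7)² = (4 + 49)² = 53² = 2809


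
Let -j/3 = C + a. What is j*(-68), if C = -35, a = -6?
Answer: -8364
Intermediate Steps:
j = 123 (j = -3*(-35 - 6) = -3*(-41) = 123)
j*(-68) = 123*(-68) = -8364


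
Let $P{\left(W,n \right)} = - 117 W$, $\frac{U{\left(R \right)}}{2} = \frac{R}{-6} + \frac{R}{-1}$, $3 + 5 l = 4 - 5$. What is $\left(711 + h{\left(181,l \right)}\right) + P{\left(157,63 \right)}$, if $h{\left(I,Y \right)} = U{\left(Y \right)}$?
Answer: $- \frac{264842}{15} \approx -17656.0$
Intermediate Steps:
$l = - \frac{4}{5}$ ($l = - \frac{3}{5} + \frac{4 - 5}{5} = - \frac{3}{5} + \frac{1}{5} \left(-1\right) = - \frac{3}{5} - \frac{1}{5} = - \frac{4}{5} \approx -0.8$)
$U{\left(R \right)} = - \frac{7 R}{3}$ ($U{\left(R \right)} = 2 \left(\frac{R}{-6} + \frac{R}{-1}\right) = 2 \left(R \left(- \frac{1}{6}\right) + R \left(-1\right)\right) = 2 \left(- \frac{R}{6} - R\right) = 2 \left(- \frac{7 R}{6}\right) = - \frac{7 R}{3}$)
$h{\left(I,Y \right)} = - \frac{7 Y}{3}$
$\left(711 + h{\left(181,l \right)}\right) + P{\left(157,63 \right)} = \left(711 - - \frac{28}{15}\right) - 18369 = \left(711 + \frac{28}{15}\right) - 18369 = \frac{10693}{15} - 18369 = - \frac{264842}{15}$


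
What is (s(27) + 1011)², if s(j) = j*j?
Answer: 3027600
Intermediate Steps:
s(j) = j²
(s(27) + 1011)² = (27² + 1011)² = (729 + 1011)² = 1740² = 3027600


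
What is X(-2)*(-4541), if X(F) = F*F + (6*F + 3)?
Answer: 22705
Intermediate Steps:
X(F) = 3 + F**2 + 6*F (X(F) = F**2 + (3 + 6*F) = 3 + F**2 + 6*F)
X(-2)*(-4541) = (3 + (-2)**2 + 6*(-2))*(-4541) = (3 + 4 - 12)*(-4541) = -5*(-4541) = 22705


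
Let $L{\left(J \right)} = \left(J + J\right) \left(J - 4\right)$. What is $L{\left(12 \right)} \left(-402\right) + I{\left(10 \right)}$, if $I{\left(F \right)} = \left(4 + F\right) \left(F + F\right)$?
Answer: $-76904$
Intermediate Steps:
$I{\left(F \right)} = 2 F \left(4 + F\right)$ ($I{\left(F \right)} = \left(4 + F\right) 2 F = 2 F \left(4 + F\right)$)
$L{\left(J \right)} = 2 J \left(-4 + J\right)$
$L{\left(12 \right)} \left(-402\right) + I{\left(10 \right)} = 2 \cdot 12 \left(-4 + 12\right) \left(-402\right) + 2 \cdot 10 \left(4 + 10\right) = 2 \cdot 12 \cdot 8 \left(-402\right) + 2 \cdot 10 \cdot 14 = 192 \left(-402\right) + 280 = -77184 + 280 = -76904$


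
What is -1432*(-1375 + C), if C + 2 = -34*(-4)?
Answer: 1777112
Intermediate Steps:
C = 134 (C = -2 - 34*(-4) = -2 + 136 = 134)
-1432*(-1375 + C) = -1432*(-1375 + 134) = -1432*(-1241) = 1777112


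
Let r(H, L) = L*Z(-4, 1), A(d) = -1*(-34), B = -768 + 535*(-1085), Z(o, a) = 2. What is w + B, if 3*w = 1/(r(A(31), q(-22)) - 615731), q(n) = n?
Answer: -1073744724976/1847325 ≈ -5.8124e+5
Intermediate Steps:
B = -581243 (B = -768 - 580475 = -581243)
A(d) = 34
r(H, L) = 2*L (r(H, L) = L*2 = 2*L)
w = -1/1847325 (w = 1/(3*(2*(-22) - 615731)) = 1/(3*(-44 - 615731)) = (⅓)/(-615775) = (⅓)*(-1/615775) = -1/1847325 ≈ -5.4132e-7)
w + B = -1/1847325 - 581243 = -1073744724976/1847325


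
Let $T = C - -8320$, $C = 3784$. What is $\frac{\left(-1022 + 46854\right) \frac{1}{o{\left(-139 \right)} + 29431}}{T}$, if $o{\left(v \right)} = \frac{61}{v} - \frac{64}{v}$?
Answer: $\frac{46843}{364091168} \approx 0.00012866$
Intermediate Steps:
$T = 12104$ ($T = 3784 - -8320 = 3784 + 8320 = 12104$)
$o{\left(v \right)} = - \frac{3}{v}$
$\frac{\left(-1022 + 46854\right) \frac{1}{o{\left(-139 \right)} + 29431}}{T} = \frac{\left(-1022 + 46854\right) \frac{1}{- \frac{3}{-139} + 29431}}{12104} = \frac{45832}{\left(-3\right) \left(- \frac{1}{139}\right) + 29431} \cdot \frac{1}{12104} = \frac{45832}{\frac{3}{139} + 29431} \cdot \frac{1}{12104} = \frac{45832}{\frac{4090912}{139}} \cdot \frac{1}{12104} = 45832 \cdot \frac{139}{4090912} \cdot \frac{1}{12104} = \frac{796331}{511364} \cdot \frac{1}{12104} = \frac{46843}{364091168}$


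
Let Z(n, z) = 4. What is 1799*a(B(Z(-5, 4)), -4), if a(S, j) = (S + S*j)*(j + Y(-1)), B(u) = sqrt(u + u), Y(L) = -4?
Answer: 86352*sqrt(2) ≈ 1.2212e+5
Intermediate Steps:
B(u) = sqrt(2)*sqrt(u) (B(u) = sqrt(2*u) = sqrt(2)*sqrt(u))
a(S, j) = (-4 + j)*(S + S*j) (a(S, j) = (S + S*j)*(j - 4) = (S + S*j)*(-4 + j) = (-4 + j)*(S + S*j))
1799*a(B(Z(-5, 4)), -4) = 1799*((sqrt(2)*sqrt(4))*(-4 + (-4)**2 - 3*(-4))) = 1799*((sqrt(2)*2)*(-4 + 16 + 12)) = 1799*((2*sqrt(2))*24) = 1799*(48*sqrt(2)) = 86352*sqrt(2)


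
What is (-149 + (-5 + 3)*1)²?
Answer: 22801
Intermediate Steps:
(-149 + (-5 + 3)*1)² = (-149 - 2*1)² = (-149 - 2)² = (-151)² = 22801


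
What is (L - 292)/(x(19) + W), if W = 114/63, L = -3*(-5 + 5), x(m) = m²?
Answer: -6132/7619 ≈ -0.80483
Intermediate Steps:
L = 0 (L = -3*0 = 0)
W = 38/21 (W = 114*(1/63) = 38/21 ≈ 1.8095)
(L - 292)/(x(19) + W) = (0 - 292)/(19² + 38/21) = -292/(361 + 38/21) = -292/7619/21 = -292*21/7619 = -6132/7619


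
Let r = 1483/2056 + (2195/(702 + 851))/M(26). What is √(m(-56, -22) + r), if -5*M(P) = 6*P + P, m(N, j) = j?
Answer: I*√449933910837768994/145280044 ≈ 4.6171*I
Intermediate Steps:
M(P) = -7*P/5 (M(P) = -(6*P + P)/5 = -7*P/5)
r = 198299709/290560088 (r = 1483/2056 + (2195/(702 + 851))/((-7/5*26)) = 1483*(1/2056) + (2195/1553)/(-182/5) = 1483/2056 + (2195*(1/1553))*(-5/182) = 1483/2056 + (2195/1553)*(-5/182) = 1483/2056 - 10975/282646 = 198299709/290560088 ≈ 0.68247)
√(m(-56, -22) + r) = √(-22 + 198299709/290560088) = √(-6194022227/290560088) = I*√449933910837768994/145280044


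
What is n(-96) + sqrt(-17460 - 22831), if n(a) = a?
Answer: -96 + I*sqrt(40291) ≈ -96.0 + 200.73*I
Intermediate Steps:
n(-96) + sqrt(-17460 - 22831) = -96 + sqrt(-17460 - 22831) = -96 + sqrt(-40291) = -96 + I*sqrt(40291)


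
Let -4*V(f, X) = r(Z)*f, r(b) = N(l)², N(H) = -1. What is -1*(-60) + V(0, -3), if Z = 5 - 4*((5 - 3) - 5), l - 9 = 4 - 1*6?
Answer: 60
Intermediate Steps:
l = 7 (l = 9 + (4 - 1*6) = 9 + (4 - 6) = 9 - 2 = 7)
Z = 17 (Z = 5 - 4*(2 - 5) = 5 - 4*(-3) = 5 + 12 = 17)
r(b) = 1 (r(b) = (-1)² = 1)
V(f, X) = -f/4
-1*(-60) + V(0, -3) = -1*(-60) - ¼*0 = 60 + 0 = 60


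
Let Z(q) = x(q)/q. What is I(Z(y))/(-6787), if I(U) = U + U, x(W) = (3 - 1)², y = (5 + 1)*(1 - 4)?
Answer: 4/61083 ≈ 6.5485e-5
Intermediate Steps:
y = -18 (y = 6*(-3) = -18)
x(W) = 4 (x(W) = 2² = 4)
Z(q) = 4/q
I(U) = 2*U
I(Z(y))/(-6787) = (2*(4/(-18)))/(-6787) = (2*(4*(-1/18)))*(-1/6787) = (2*(-2/9))*(-1/6787) = -4/9*(-1/6787) = 4/61083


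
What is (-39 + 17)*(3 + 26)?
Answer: -638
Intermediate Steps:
(-39 + 17)*(3 + 26) = -22*29 = -638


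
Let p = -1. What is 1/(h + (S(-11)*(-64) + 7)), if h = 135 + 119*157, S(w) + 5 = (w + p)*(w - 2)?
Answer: 1/9161 ≈ 0.00010916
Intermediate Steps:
S(w) = -5 + (-1 + w)*(-2 + w) (S(w) = -5 + (w - 1)*(w - 2) = -5 + (-1 + w)*(-2 + w))
h = 18818 (h = 135 + 18683 = 18818)
1/(h + (S(-11)*(-64) + 7)) = 1/(18818 + ((-3 + (-11)² - 3*(-11))*(-64) + 7)) = 1/(18818 + ((-3 + 121 + 33)*(-64) + 7)) = 1/(18818 + (151*(-64) + 7)) = 1/(18818 + (-9664 + 7)) = 1/(18818 - 9657) = 1/9161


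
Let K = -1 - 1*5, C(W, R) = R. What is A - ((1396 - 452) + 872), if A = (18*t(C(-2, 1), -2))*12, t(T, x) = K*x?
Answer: 776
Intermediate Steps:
K = -6 (K = -1 - 5 = -6)
t(T, x) = -6*x
A = 2592 (A = (18*(-6*(-2)))*12 = (18*12)*12 = 216*12 = 2592)
A - ((1396 - 452) + 872) = 2592 - ((1396 - 452) + 872) = 2592 - (944 + 872) = 2592 - 1*1816 = 2592 - 1816 = 776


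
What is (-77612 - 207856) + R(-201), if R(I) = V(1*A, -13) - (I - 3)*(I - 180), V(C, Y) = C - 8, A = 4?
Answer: -363196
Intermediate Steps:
V(C, Y) = -8 + C
R(I) = -4 - (-180 + I)*(-3 + I) (R(I) = (-8 + 1*4) - (I - 3)*(I - 180) = (-8 + 4) - (-3 + I)*(-180 + I) = -4 - (-180 + I)*(-3 + I))
(-77612 - 207856) + R(-201) = (-77612 - 207856) + (-544 - 1*(-201)² + 183*(-201)) = -285468 + (-544 - 1*40401 - 36783) = -285468 + (-544 - 40401 - 36783) = -285468 - 77728 = -363196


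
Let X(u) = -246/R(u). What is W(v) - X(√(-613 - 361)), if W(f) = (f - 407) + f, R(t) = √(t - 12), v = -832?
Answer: -2071 + 246/√(-12 + I*√974) ≈ -2046.9 - 35.067*I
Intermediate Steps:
R(t) = √(-12 + t)
X(u) = -246/√(-12 + u)
W(f) = -407 + 2*f (W(f) = (-407 + f) + f = -407 + 2*f)
W(v) - X(√(-613 - 361)) = (-407 + 2*(-832)) - (-246)/√(-12 + √(-613 - 361)) = (-407 - 1664) - (-246)/√(-12 + √(-974)) = -2071 - (-246)/√(-12 + I*√974) = -2071 + 246/√(-12 + I*√974)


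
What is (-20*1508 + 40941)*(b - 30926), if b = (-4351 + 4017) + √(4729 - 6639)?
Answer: -337014060 + 10781*I*√1910 ≈ -3.3701e+8 + 4.7117e+5*I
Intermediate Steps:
b = -334 + I*√1910 (b = -334 + √(-1910) = -334 + I*√1910 ≈ -334.0 + 43.704*I)
(-20*1508 + 40941)*(b - 30926) = (-20*1508 + 40941)*((-334 + I*√1910) - 30926) = (-30160 + 40941)*(-31260 + I*√1910) = 10781*(-31260 + I*√1910) = -337014060 + 10781*I*√1910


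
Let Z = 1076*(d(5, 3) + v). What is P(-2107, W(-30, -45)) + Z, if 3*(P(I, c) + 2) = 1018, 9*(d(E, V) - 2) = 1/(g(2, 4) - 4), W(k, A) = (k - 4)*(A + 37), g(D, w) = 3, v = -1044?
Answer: -10088768/9 ≈ -1.1210e+6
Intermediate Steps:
W(k, A) = (-4 + k)*(37 + A)
d(E, V) = 17/9 (d(E, V) = 2 + 1/(9*(3 - 4)) = 2 + (⅑)/(-1) = 2 + (⅑)*(-1) = 2 - ⅑ = 17/9)
P(I, c) = 1012/3 (P(I, c) = -2 + (⅓)*1018 = -2 + 1018/3 = 1012/3)
Z = -10091804/9 (Z = 1076*(17/9 - 1044) = 1076*(-9379/9) = -10091804/9 ≈ -1.1213e+6)
P(-2107, W(-30, -45)) + Z = 1012/3 - 10091804/9 = -10088768/9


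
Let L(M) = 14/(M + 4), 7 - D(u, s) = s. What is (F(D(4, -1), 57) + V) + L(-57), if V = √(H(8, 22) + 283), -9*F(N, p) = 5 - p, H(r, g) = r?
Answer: 2630/477 + √291 ≈ 22.572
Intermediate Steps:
D(u, s) = 7 - s
L(M) = 14/(4 + M)
F(N, p) = -5/9 + p/9 (F(N, p) = -(5 - p)/9 = -5/9 + p/9)
V = √291 (V = √(8 + 283) = √291 ≈ 17.059)
(F(D(4, -1), 57) + V) + L(-57) = ((-5/9 + (⅑)*57) + √291) + 14/(4 - 57) = ((-5/9 + 19/3) + √291) + 14/(-53) = (52/9 + √291) + 14*(-1/53) = (52/9 + √291) - 14/53 = 2630/477 + √291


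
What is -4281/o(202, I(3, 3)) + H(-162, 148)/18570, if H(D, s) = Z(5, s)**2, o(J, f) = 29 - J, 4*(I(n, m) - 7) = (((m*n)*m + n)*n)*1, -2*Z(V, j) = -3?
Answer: 105998079/4283480 ≈ 24.746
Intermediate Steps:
Z(V, j) = 3/2 (Z(V, j) = -1/2*(-3) = 3/2)
I(n, m) = 7 + n*(n + n*m**2)/4 (I(n, m) = 7 + ((((m*n)*m + n)*n)*1)/4 = 7 + (((n*m**2 + n)*n)*1)/4 = 7 + (((n + n*m**2)*n)*1)/4 = 7 + ((n*(n + n*m**2))*1)/4 = 7 + (n*(n + n*m**2))/4 = 7 + n*(n + n*m**2)/4)
H(D, s) = 9/4 (H(D, s) = (3/2)**2 = 9/4)
-4281/o(202, I(3, 3)) + H(-162, 148)/18570 = -4281/(29 - 1*202) + (9/4)/18570 = -4281/(29 - 202) + (9/4)*(1/18570) = -4281/(-173) + 3/24760 = -4281*(-1/173) + 3/24760 = 4281/173 + 3/24760 = 105998079/4283480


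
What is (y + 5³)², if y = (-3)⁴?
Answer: 42436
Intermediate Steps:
y = 81
(y + 5³)² = (81 + 5³)² = (81 + 125)² = 206² = 42436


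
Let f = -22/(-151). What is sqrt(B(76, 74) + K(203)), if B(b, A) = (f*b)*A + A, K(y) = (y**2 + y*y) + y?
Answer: sqrt(1904211623)/151 ≈ 288.99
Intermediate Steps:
f = 22/151 (f = -22*(-1/151) = 22/151 ≈ 0.14570)
K(y) = y + 2*y**2 (K(y) = (y**2 + y**2) + y = 2*y**2 + y = y + 2*y**2)
B(b, A) = A + 22*A*b/151 (B(b, A) = (22*b/151)*A + A = 22*A*b/151 + A = A + 22*A*b/151)
sqrt(B(76, 74) + K(203)) = sqrt((1/151)*74*(151 + 22*76) + 203*(1 + 2*203)) = sqrt((1/151)*74*(151 + 1672) + 203*(1 + 406)) = sqrt((1/151)*74*1823 + 203*407) = sqrt(134902/151 + 82621) = sqrt(12610673/151) = sqrt(1904211623)/151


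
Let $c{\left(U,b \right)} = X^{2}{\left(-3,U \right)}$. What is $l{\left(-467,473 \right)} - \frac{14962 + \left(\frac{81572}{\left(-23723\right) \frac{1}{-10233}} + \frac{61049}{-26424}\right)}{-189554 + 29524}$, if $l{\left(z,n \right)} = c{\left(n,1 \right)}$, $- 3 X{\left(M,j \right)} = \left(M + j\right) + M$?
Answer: $\frac{270099595013540709}{11146206001840} \approx 24232.0$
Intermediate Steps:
$X{\left(M,j \right)} = - \frac{2 M}{3} - \frac{j}{3}$ ($X{\left(M,j \right)} = - \frac{\left(M + j\right) + M}{3} = - \frac{j + 2 M}{3} = - \frac{2 M}{3} - \frac{j}{3}$)
$c{\left(U,b \right)} = \left(2 - \frac{U}{3}\right)^{2}$ ($c{\left(U,b \right)} = \left(\left(- \frac{2}{3}\right) \left(-3\right) - \frac{U}{3}\right)^{2} = \left(2 - \frac{U}{3}\right)^{2}$)
$l{\left(z,n \right)} = \frac{\left(-6 + n\right)^{2}}{9}$
$l{\left(-467,473 \right)} - \frac{14962 + \left(\frac{81572}{\left(-23723\right) \frac{1}{-10233}} + \frac{61049}{-26424}\right)}{-189554 + 29524} = \frac{\left(-6 + 473\right)^{2}}{9} - \frac{14962 + \left(\frac{81572}{\left(-23723\right) \frac{1}{-10233}} + \frac{61049}{-26424}\right)}{-189554 + 29524} = \frac{467^{2}}{9} - \frac{14962 + \left(\frac{81572}{\left(-23723\right) \left(- \frac{1}{10233}\right)} + 61049 \left(- \frac{1}{26424}\right)\right)}{-160030} = \frac{1}{9} \cdot 218089 - \left(14962 - \left(\frac{61049}{26424} - \frac{81572}{\frac{23723}{10233}}\right)\right) \left(- \frac{1}{160030}\right) = \frac{218089}{9} - \left(14962 + \left(81572 \cdot \frac{10233}{23723} - \frac{61049}{26424}\right)\right) \left(- \frac{1}{160030}\right) = \frac{218089}{9} - \left(14962 + \left(\frac{834726276}{23723} - \frac{61049}{26424}\right)\right) \left(- \frac{1}{160030}\right) = \frac{218089}{9} - \left(14962 + \frac{22055358851597}{626856552}\right) \left(- \frac{1}{160030}\right) = \frac{218089}{9} - \frac{31434386582621}{626856552} \left(- \frac{1}{160030}\right) = \frac{218089}{9} - - \frac{31434386582621}{100315854016560} = \frac{218089}{9} + \frac{31434386582621}{100315854016560} = \frac{270099595013540709}{11146206001840}$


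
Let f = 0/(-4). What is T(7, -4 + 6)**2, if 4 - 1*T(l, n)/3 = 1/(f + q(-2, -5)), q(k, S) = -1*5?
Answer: 3969/25 ≈ 158.76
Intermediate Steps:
q(k, S) = -5
f = 0 (f = 0*(-1/4) = 0)
T(l, n) = 63/5 (T(l, n) = 12 - 3/(0 - 5) = 12 - 3/(-5) = 12 - 3*(-1/5) = 12 + 3/5 = 63/5)
T(7, -4 + 6)**2 = (63/5)**2 = 3969/25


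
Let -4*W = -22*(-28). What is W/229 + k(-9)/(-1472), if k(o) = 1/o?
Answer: -2039963/3033792 ≈ -0.67241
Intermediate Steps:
W = -154 (W = -(-11)*(-28)/2 = -1/4*616 = -154)
W/229 + k(-9)/(-1472) = -154/229 + 1/(-9*(-1472)) = -154*1/229 - 1/9*(-1/1472) = -154/229 + 1/13248 = -2039963/3033792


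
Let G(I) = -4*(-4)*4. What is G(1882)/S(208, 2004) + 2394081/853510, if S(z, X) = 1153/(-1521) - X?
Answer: 7217036288757/2602554271870 ≈ 2.7731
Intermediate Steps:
G(I) = 64 (G(I) = 16*4 = 64)
S(z, X) = -1153/1521 - X (S(z, X) = 1153*(-1/1521) - X = -1153/1521 - X)
G(1882)/S(208, 2004) + 2394081/853510 = 64/(-1153/1521 - 1*2004) + 2394081/853510 = 64/(-1153/1521 - 2004) + 2394081*(1/853510) = 64/(-3049237/1521) + 2394081/853510 = 64*(-1521/3049237) + 2394081/853510 = -97344/3049237 + 2394081/853510 = 7217036288757/2602554271870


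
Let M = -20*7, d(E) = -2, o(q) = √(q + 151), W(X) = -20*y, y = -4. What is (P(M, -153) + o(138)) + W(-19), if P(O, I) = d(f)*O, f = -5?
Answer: 377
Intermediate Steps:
W(X) = 80 (W(X) = -20*(-4) = 80)
o(q) = √(151 + q)
M = -140
P(O, I) = -2*O
(P(M, -153) + o(138)) + W(-19) = (-2*(-140) + √(151 + 138)) + 80 = (280 + √289) + 80 = (280 + 17) + 80 = 297 + 80 = 377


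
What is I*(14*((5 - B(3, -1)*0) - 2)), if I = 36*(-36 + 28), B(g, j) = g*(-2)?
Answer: -12096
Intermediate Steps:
B(g, j) = -2*g
I = -288 (I = 36*(-8) = -288)
I*(14*((5 - B(3, -1)*0) - 2)) = -4032*((5 - (-2*3)*0) - 2) = -4032*((5 - (-6)*0) - 2) = -4032*((5 - 1*0) - 2) = -4032*((5 + 0) - 2) = -4032*(5 - 2) = -4032*3 = -288*42 = -12096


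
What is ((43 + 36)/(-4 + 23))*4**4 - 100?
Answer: 18324/19 ≈ 964.42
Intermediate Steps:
((43 + 36)/(-4 + 23))*4**4 - 100 = (79/19)*256 - 100 = 20224/19 - 100 = 18324/19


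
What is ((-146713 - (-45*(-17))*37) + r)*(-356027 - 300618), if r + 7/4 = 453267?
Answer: -730838661905/4 ≈ -1.8271e+11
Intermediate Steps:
r = 1813061/4 (r = -7/4 + 453267 = 1813061/4 ≈ 4.5327e+5)
((-146713 - (-45*(-17))*37) + r)*(-356027 - 300618) = ((-146713 - (-45*(-17))*37) + 1813061/4)*(-356027 - 300618) = ((-146713 - 765*37) + 1813061/4)*(-656645) = ((-146713 - 1*28305) + 1813061/4)*(-656645) = ((-146713 - 28305) + 1813061/4)*(-656645) = (-175018 + 1813061/4)*(-656645) = (1112989/4)*(-656645) = -730838661905/4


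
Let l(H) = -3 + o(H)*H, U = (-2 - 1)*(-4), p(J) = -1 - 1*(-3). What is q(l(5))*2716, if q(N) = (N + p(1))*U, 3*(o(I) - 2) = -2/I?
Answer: 271600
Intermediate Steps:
p(J) = 2 (p(J) = -1 + 3 = 2)
o(I) = 2 - 2/(3*I) (o(I) = 2 + (-2/I)/3 = 2 - 2/(3*I))
U = 12 (U = -3*(-4) = 12)
l(H) = -3 + H*(2 - 2/(3*H)) (l(H) = -3 + (2 - 2/(3*H))*H = -3 + H*(2 - 2/(3*H)))
q(N) = 24 + 12*N (q(N) = (N + 2)*12 = (2 + N)*12 = 24 + 12*N)
q(l(5))*2716 = (24 + 12*(-11/3 + 2*5))*2716 = (24 + 12*(-11/3 + 10))*2716 = (24 + 12*(19/3))*2716 = (24 + 76)*2716 = 100*2716 = 271600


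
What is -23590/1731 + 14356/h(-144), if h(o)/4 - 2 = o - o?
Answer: 6165379/3462 ≈ 1780.9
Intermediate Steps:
h(o) = 8 (h(o) = 8 + 4*(o - o) = 8 + 4*0 = 8 + 0 = 8)
-23590/1731 + 14356/h(-144) = -23590/1731 + 14356/8 = -23590*1/1731 + 14356*(1/8) = -23590/1731 + 3589/2 = 6165379/3462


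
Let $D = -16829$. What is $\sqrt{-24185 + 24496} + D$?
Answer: $-16829 + \sqrt{311} \approx -16811.0$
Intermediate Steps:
$\sqrt{-24185 + 24496} + D = \sqrt{-24185 + 24496} - 16829 = \sqrt{311} - 16829 = -16829 + \sqrt{311}$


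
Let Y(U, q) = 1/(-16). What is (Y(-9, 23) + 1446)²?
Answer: 535228225/256 ≈ 2.0907e+6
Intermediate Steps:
Y(U, q) = -1/16
(Y(-9, 23) + 1446)² = (-1/16 + 1446)² = (23135/16)² = 535228225/256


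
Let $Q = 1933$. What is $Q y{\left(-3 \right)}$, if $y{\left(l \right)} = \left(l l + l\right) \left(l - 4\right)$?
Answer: $-81186$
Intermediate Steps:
$y{\left(l \right)} = \left(-4 + l\right) \left(l + l^{2}\right)$ ($y{\left(l \right)} = \left(l^{2} + l\right) \left(-4 + l\right) = \left(l + l^{2}\right) \left(-4 + l\right) = \left(-4 + l\right) \left(l + l^{2}\right)$)
$Q y{\left(-3 \right)} = 1933 \left(- 3 \left(-4 + \left(-3\right)^{2} - -9\right)\right) = 1933 \left(- 3 \left(-4 + 9 + 9\right)\right) = 1933 \left(\left(-3\right) 14\right) = 1933 \left(-42\right) = -81186$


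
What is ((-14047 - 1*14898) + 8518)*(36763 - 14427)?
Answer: -456257472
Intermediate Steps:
((-14047 - 1*14898) + 8518)*(36763 - 14427) = ((-14047 - 14898) + 8518)*22336 = (-28945 + 8518)*22336 = -20427*22336 = -456257472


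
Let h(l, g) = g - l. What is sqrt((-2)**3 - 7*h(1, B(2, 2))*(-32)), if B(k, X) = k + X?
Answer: 2*sqrt(166) ≈ 25.768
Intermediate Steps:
B(k, X) = X + k
sqrt((-2)**3 - 7*h(1, B(2, 2))*(-32)) = sqrt((-2)**3 - 7*((2 + 2) - 1*1)*(-32)) = sqrt(-8 - 7*(4 - 1)*(-32)) = sqrt(-8 - 7*3*(-32)) = sqrt(-8 - 21*(-32)) = sqrt(-8 + 672) = sqrt(664) = 2*sqrt(166)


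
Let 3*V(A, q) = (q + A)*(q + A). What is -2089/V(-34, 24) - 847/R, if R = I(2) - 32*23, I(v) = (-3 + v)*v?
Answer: -2270173/36900 ≈ -61.522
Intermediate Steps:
I(v) = v*(-3 + v)
V(A, q) = (A + q)²/3 (V(A, q) = ((q + A)*(q + A))/3 = ((A + q)*(A + q))/3 = (A + q)²/3)
R = -738 (R = 2*(-3 + 2) - 32*23 = 2*(-1) - 736 = -2 - 736 = -738)
-2089/V(-34, 24) - 847/R = -2089*3/(-34 + 24)² - 847/(-738) = -2089/((⅓)*(-10)²) - 847*(-1/738) = -2089/((⅓)*100) + 847/738 = -2089/100/3 + 847/738 = -2089*3/100 + 847/738 = -6267/100 + 847/738 = -2270173/36900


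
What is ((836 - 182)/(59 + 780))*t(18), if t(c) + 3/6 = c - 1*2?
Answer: 10137/839 ≈ 12.082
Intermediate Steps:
t(c) = -5/2 + c (t(c) = -½ + (c - 1*2) = -½ + (c - 2) = -½ + (-2 + c) = -5/2 + c)
((836 - 182)/(59 + 780))*t(18) = ((836 - 182)/(59 + 780))*(-5/2 + 18) = (654/839)*(31/2) = 10137/839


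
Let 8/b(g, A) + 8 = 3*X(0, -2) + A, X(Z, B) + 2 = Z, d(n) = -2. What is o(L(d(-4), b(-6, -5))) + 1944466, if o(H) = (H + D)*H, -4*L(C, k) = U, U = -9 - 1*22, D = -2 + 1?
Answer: 31112293/16 ≈ 1.9445e+6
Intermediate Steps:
D = -1
X(Z, B) = -2 + Z
b(g, A) = 8/(-14 + A) (b(g, A) = 8/(-8 + (3*(-2 + 0) + A)) = 8/(-8 + (3*(-2) + A)) = 8/(-8 + (-6 + A)) = 8/(-14 + A))
U = -31 (U = -9 - 22 = -31)
L(C, k) = 31/4 (L(C, k) = -¼*(-31) = 31/4)
o(H) = H*(-1 + H) (o(H) = (H - 1)*H = (-1 + H)*H = H*(-1 + H))
o(L(d(-4), b(-6, -5))) + 1944466 = 31*(-1 + 31/4)/4 + 1944466 = (31/4)*(27/4) + 1944466 = 837/16 + 1944466 = 31112293/16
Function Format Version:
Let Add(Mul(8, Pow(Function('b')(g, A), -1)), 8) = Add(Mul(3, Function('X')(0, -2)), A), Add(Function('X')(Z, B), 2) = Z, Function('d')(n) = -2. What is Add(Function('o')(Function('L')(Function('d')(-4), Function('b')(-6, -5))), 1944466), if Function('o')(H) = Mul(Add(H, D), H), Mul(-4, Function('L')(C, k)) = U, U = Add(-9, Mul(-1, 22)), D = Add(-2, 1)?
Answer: Rational(31112293, 16) ≈ 1.9445e+6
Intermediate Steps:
D = -1
Function('X')(Z, B) = Add(-2, Z)
Function('b')(g, A) = Mul(8, Pow(Add(-14, A), -1)) (Function('b')(g, A) = Mul(8, Pow(Add(-8, Add(Mul(3, Add(-2, 0)), A)), -1)) = Mul(8, Pow(Add(-8, Add(Mul(3, -2), A)), -1)) = Mul(8, Pow(Add(-8, Add(-6, A)), -1)) = Mul(8, Pow(Add(-14, A), -1)))
U = -31 (U = Add(-9, -22) = -31)
Function('L')(C, k) = Rational(31, 4) (Function('L')(C, k) = Mul(Rational(-1, 4), -31) = Rational(31, 4))
Function('o')(H) = Mul(H, Add(-1, H)) (Function('o')(H) = Mul(Add(H, -1), H) = Mul(Add(-1, H), H) = Mul(H, Add(-1, H)))
Add(Function('o')(Function('L')(Function('d')(-4), Function('b')(-6, -5))), 1944466) = Add(Mul(Rational(31, 4), Add(-1, Rational(31, 4))), 1944466) = Add(Mul(Rational(31, 4), Rational(27, 4)), 1944466) = Add(Rational(837, 16), 1944466) = Rational(31112293, 16)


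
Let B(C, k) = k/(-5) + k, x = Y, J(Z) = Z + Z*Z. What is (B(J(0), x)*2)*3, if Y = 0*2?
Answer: 0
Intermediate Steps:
Y = 0
J(Z) = Z + Z²
x = 0
B(C, k) = 4*k/5 (B(C, k) = k*(-⅕) + k = -k/5 + k = 4*k/5)
(B(J(0), x)*2)*3 = (((⅘)*0)*2)*3 = (0*2)*3 = 0*3 = 0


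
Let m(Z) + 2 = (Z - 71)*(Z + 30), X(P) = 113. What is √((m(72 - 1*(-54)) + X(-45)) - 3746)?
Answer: √4945 ≈ 70.321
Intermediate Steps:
m(Z) = -2 + (-71 + Z)*(30 + Z) (m(Z) = -2 + (Z - 71)*(Z + 30) = -2 + (-71 + Z)*(30 + Z))
√((m(72 - 1*(-54)) + X(-45)) - 3746) = √(((-2132 + (72 - 1*(-54))² - 41*(72 - 1*(-54))) + 113) - 3746) = √(((-2132 + (72 + 54)² - 41*(72 + 54)) + 113) - 3746) = √(((-2132 + 126² - 41*126) + 113) - 3746) = √(((-2132 + 15876 - 5166) + 113) - 3746) = √((8578 + 113) - 3746) = √(8691 - 3746) = √4945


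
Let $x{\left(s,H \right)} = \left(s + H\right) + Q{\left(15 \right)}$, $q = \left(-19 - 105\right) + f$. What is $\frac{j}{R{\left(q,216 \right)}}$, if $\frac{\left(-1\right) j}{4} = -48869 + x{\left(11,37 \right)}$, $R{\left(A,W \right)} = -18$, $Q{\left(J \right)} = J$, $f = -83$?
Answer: $- \frac{97612}{9} \approx -10846.0$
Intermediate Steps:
$q = -207$ ($q = \left(-19 - 105\right) - 83 = -124 - 83 = -207$)
$x{\left(s,H \right)} = 15 + H + s$ ($x{\left(s,H \right)} = \left(s + H\right) + 15 = \left(H + s\right) + 15 = 15 + H + s$)
$j = 195224$ ($j = - 4 \left(-48869 + \left(15 + 37 + 11\right)\right) = - 4 \left(-48869 + 63\right) = \left(-4\right) \left(-48806\right) = 195224$)
$\frac{j}{R{\left(q,216 \right)}} = \frac{195224}{-18} = 195224 \left(- \frac{1}{18}\right) = - \frac{97612}{9}$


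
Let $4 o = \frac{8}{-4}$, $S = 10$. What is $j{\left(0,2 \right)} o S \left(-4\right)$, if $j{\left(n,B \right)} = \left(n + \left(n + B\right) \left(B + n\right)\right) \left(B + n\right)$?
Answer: $160$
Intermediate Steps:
$o = - \frac{1}{2}$ ($o = \frac{8 \frac{1}{-4}}{4} = \frac{8 \left(- \frac{1}{4}\right)}{4} = \frac{1}{4} \left(-2\right) = - \frac{1}{2} \approx -0.5$)
$j{\left(n,B \right)} = \left(B + n\right) \left(n + \left(B + n\right)^{2}\right)$ ($j{\left(n,B \right)} = \left(n + \left(B + n\right) \left(B + n\right)\right) \left(B + n\right) = \left(n + \left(B + n\right)^{2}\right) \left(B + n\right) = \left(B + n\right) \left(n + \left(B + n\right)^{2}\right)$)
$j{\left(0,2 \right)} o S \left(-4\right) = \left(0^{2} + 2 \cdot 0 + 2 \left(2 + 0\right)^{2} + 0 \left(2 + 0\right)^{2}\right) \left(- \frac{1}{2}\right) 10 \left(-4\right) = \left(0 + 0 + 2 \cdot 2^{2} + 0 \cdot 2^{2}\right) \left(\left(-5\right) \left(-4\right)\right) = \left(0 + 0 + 2 \cdot 4 + 0 \cdot 4\right) 20 = \left(0 + 0 + 8 + 0\right) 20 = 8 \cdot 20 = 160$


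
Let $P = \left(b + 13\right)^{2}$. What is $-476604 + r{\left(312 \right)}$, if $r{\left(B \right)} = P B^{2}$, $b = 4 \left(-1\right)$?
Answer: $7408260$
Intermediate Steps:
$b = -4$
$P = 81$ ($P = \left(-4 + 13\right)^{2} = 9^{2} = 81$)
$r{\left(B \right)} = 81 B^{2}$
$-476604 + r{\left(312 \right)} = -476604 + 81 \cdot 312^{2} = -476604 + 81 \cdot 97344 = -476604 + 7884864 = 7408260$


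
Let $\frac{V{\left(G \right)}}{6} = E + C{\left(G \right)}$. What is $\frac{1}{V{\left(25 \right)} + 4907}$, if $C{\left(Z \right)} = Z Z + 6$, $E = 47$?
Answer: $\frac{1}{8975} \approx 0.00011142$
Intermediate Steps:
$C{\left(Z \right)} = 6 + Z^{2}$ ($C{\left(Z \right)} = Z^{2} + 6 = 6 + Z^{2}$)
$V{\left(G \right)} = 318 + 6 G^{2}$ ($V{\left(G \right)} = 6 \left(47 + \left(6 + G^{2}\right)\right) = 6 \left(53 + G^{2}\right) = 318 + 6 G^{2}$)
$\frac{1}{V{\left(25 \right)} + 4907} = \frac{1}{\left(318 + 6 \cdot 25^{2}\right) + 4907} = \frac{1}{\left(318 + 6 \cdot 625\right) + 4907} = \frac{1}{\left(318 + 3750\right) + 4907} = \frac{1}{4068 + 4907} = \frac{1}{8975}$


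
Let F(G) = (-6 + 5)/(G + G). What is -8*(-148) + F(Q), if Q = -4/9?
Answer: 9481/8 ≈ 1185.1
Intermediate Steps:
Q = -4/9 (Q = -4*⅑ = -4/9 ≈ -0.44444)
F(G) = -1/(2*G)
-8*(-148) + F(Q) = -8*(-148) - 1/(2*(-4/9)) = 1184 - ½*(-9/4) = 1184 + 9/8 = 9481/8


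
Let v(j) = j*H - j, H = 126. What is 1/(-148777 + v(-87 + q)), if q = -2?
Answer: -1/159902 ≈ -6.2538e-6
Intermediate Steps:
v(j) = 125*j (v(j) = j*126 - j = 126*j - j = 125*j)
1/(-148777 + v(-87 + q)) = 1/(-148777 + 125*(-87 - 2)) = 1/(-148777 + 125*(-89)) = 1/(-148777 - 11125) = 1/(-159902) = -1/159902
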